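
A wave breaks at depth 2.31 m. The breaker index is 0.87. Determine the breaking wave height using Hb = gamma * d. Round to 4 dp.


Hb = gamma * d
Hb = 0.87 * 2.31
Hb = 2.0097 m

2.0097


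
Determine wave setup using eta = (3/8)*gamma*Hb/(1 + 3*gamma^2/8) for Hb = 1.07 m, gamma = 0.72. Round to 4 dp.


eta = (3/8) * gamma * Hb / (1 + 3*gamma^2/8)
Numerator = (3/8) * 0.72 * 1.07 = 0.288900
Denominator = 1 + 3*0.72^2/8 = 1 + 0.194400 = 1.194400
eta = 0.288900 / 1.194400
eta = 0.2419 m

0.2419


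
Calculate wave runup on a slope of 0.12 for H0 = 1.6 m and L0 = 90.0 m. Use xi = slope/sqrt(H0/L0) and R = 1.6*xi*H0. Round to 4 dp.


xi = slope / sqrt(H0/L0)
H0/L0 = 1.6/90.0 = 0.017778
sqrt(0.017778) = 0.133333
xi = 0.12 / 0.133333 = 0.900000
R = 1.6 * xi * H0 = 1.6 * 0.900000 * 1.6
R = 2.3040 m

2.3040


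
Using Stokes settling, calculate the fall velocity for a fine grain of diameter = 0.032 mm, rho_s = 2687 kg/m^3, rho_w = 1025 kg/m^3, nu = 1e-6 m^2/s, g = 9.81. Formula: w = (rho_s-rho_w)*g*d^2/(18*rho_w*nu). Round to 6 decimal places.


w = (rho_s - rho_w) * g * d^2 / (18 * rho_w * nu)
d = 0.032 mm = 0.000032 m
rho_s - rho_w = 2687 - 1025 = 1662
Numerator = 1662 * 9.81 * (0.000032)^2 = 0.000016695521
Denominator = 18 * 1025 * 1e-6 = 0.018450
w = 0.000905 m/s

0.000905


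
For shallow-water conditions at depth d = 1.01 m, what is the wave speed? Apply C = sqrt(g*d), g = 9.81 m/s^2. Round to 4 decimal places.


Using the shallow-water approximation:
C = sqrt(g * d) = sqrt(9.81 * 1.01)
C = sqrt(9.9081)
C = 3.1477 m/s

3.1477


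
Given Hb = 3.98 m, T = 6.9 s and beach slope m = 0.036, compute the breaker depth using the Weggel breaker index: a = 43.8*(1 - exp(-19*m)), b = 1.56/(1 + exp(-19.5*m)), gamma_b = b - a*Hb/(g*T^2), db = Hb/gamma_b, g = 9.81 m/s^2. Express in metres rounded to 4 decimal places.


a = 43.8 * (1 - exp(-19 * m))
exp(-19 * 0.036) = exp(-0.6840) = 0.504595
a = 43.8 * (1 - 0.504595) = 21.698758
b = 1.56 / (1 + exp(-19.5 * m))
exp(-19.5 * 0.036) = exp(-0.7020) = 0.495593
b = 1.56 / (1 + 0.495593) = 1.043064
Hb / (g * T^2) = 3.98 / (9.81 * 6.9^2) = 3.98 / 467.0541 = 0.00852150
gamma_b = b - a * Hb/(g*T^2) = 1.043064 - 21.698758 * 0.00852150 = 0.858159
db = Hb / gamma_b = 3.98 / 0.858159
db = 4.6378 m

4.6378


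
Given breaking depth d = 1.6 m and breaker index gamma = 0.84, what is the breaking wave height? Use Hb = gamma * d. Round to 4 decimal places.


Hb = gamma * d
Hb = 0.84 * 1.6
Hb = 1.3440 m

1.3440


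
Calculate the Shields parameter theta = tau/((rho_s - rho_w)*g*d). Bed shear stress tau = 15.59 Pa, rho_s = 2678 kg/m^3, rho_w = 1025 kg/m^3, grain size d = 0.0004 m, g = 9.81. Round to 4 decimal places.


theta = tau / ((rho_s - rho_w) * g * d)
rho_s - rho_w = 2678 - 1025 = 1653
Denominator = 1653 * 9.81 * 0.0004 = 6.486372
theta = 15.59 / 6.486372
theta = 2.4035

2.4035


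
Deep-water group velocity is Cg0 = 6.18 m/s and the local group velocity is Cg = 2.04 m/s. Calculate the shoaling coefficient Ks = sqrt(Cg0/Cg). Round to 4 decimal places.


Ks = sqrt(Cg0 / Cg)
Ks = sqrt(6.18 / 2.04)
Ks = sqrt(3.0294)
Ks = 1.7405

1.7405


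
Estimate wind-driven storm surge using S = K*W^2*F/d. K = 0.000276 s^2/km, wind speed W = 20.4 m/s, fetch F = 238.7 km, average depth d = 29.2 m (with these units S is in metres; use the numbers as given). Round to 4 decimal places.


S = K * W^2 * F / d
W^2 = 20.4^2 = 416.16
S = 0.000276 * 416.16 * 238.7 / 29.2
Numerator = 0.000276 * 416.16 * 238.7 = 27.417120
S = 27.417120 / 29.2 = 0.9389 m

0.9389


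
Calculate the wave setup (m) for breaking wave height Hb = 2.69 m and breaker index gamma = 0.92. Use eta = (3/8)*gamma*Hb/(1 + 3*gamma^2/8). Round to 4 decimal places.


eta = (3/8) * gamma * Hb / (1 + 3*gamma^2/8)
Numerator = (3/8) * 0.92 * 2.69 = 0.928050
Denominator = 1 + 3*0.92^2/8 = 1 + 0.317400 = 1.317400
eta = 0.928050 / 1.317400
eta = 0.7045 m

0.7045


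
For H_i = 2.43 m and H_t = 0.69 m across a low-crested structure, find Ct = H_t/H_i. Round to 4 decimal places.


Ct = H_t / H_i
Ct = 0.69 / 2.43
Ct = 0.2840

0.2840


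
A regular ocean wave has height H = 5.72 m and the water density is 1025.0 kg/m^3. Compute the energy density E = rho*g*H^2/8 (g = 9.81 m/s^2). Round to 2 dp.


E = (1/8) * rho * g * H^2
E = (1/8) * 1025.0 * 9.81 * 5.72^2
E = 0.125 * 1025.0 * 9.81 * 32.7184
E = 41123.96 J/m^2

41123.96


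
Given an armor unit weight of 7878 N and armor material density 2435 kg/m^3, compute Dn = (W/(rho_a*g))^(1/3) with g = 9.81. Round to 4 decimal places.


V = W / (rho_a * g)
V = 7878 / (2435 * 9.81)
V = 7878 / 23887.35
V = 0.329798 m^3
Dn = V^(1/3) = 0.329798^(1/3)
Dn = 0.6909 m

0.6909


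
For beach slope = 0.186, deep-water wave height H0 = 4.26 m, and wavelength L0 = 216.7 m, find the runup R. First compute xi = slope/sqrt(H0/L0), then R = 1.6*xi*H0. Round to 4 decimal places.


xi = slope / sqrt(H0/L0)
H0/L0 = 4.26/216.7 = 0.019659
sqrt(0.019659) = 0.140209
xi = 0.186 / 0.140209 = 1.326593
R = 1.6 * xi * H0 = 1.6 * 1.326593 * 4.26
R = 9.0421 m

9.0421


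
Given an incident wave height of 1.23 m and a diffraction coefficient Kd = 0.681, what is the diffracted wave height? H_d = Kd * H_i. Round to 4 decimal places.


H_d = Kd * H_i
H_d = 0.681 * 1.23
H_d = 0.8376 m

0.8376


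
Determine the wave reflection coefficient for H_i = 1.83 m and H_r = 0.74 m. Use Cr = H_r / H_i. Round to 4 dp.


Cr = H_r / H_i
Cr = 0.74 / 1.83
Cr = 0.4044

0.4044


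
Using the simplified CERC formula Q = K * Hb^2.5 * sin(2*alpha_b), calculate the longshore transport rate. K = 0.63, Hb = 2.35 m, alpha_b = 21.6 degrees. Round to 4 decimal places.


Q = K * Hb^2.5 * sin(2 * alpha_b)
Hb^2.5 = 2.35^2.5 = 8.465832
sin(2 * 21.6) = sin(43.2) = 0.684547
Q = 0.63 * 8.465832 * 0.684547
Q = 3.6510 m^3/s

3.6510


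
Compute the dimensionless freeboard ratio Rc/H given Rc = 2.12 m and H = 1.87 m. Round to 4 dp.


Relative freeboard = Rc / H
= 2.12 / 1.87
= 1.1337

1.1337


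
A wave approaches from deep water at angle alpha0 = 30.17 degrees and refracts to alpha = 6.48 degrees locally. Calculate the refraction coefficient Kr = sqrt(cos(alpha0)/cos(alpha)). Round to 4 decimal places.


Kr = sqrt(cos(alpha0) / cos(alpha))
cos(30.17) = 0.864538
cos(6.48) = 0.993611
Kr = sqrt(0.864538 / 0.993611)
Kr = sqrt(0.870097)
Kr = 0.9328

0.9328


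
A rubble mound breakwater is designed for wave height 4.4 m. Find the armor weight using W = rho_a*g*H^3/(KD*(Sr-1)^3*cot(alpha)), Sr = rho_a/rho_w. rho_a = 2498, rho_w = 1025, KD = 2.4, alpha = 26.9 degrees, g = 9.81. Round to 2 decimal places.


Sr = rho_a / rho_w = 2498 / 1025 = 2.437073
(Sr - 1) = 1.437073
(Sr - 1)^3 = 2.967814
cot(26.9) = 1 / tan(26.9) = 1 / 0.507329 = 1.971108
Numerator = 2498 * 9.81 * 4.4^3 = 2087466.2899
Denominator = 2.4 * 2.967814 * 1.971108 = 14.039713
W = 2087466.2899 / 14.039713
W = 148682.97 N

148682.97


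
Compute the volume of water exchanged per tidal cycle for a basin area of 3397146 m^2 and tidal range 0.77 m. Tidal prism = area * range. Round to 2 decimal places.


Tidal prism = Area * Tidal range
P = 3397146 * 0.77
P = 2615802.42 m^3

2615802.42


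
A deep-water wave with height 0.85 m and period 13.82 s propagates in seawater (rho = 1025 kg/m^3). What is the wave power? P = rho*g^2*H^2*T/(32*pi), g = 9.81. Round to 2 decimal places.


P = rho * g^2 * H^2 * T / (32 * pi)
P = 1025 * 9.81^2 * 0.85^2 * 13.82 / (32 * pi)
P = 1025 * 96.2361 * 0.7225 * 13.82 / 100.53096
P = 9797.33 W/m

9797.33


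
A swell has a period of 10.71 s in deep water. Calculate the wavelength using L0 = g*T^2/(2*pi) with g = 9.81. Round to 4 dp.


L0 = g * T^2 / (2 * pi)
L0 = 9.81 * 10.71^2 / (2 * pi)
L0 = 9.81 * 114.7041 / 6.28319
L0 = 1125.2472 / 6.28319
L0 = 179.0887 m

179.0887


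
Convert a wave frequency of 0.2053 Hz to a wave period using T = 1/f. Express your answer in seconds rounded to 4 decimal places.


T = 1 / f
T = 1 / 0.2053
T = 4.8709 s

4.8709


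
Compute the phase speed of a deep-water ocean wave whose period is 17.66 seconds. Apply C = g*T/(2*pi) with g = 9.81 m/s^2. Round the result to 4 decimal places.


We use the deep-water celerity formula:
C = g * T / (2 * pi)
C = 9.81 * 17.66 / (2 * 3.14159...)
C = 173.244600 / 6.283185
C = 27.5727 m/s

27.5727


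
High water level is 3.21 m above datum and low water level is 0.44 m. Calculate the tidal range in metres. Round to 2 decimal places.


Tidal range = High water - Low water
Tidal range = 3.21 - (0.44)
Tidal range = 2.77 m

2.77


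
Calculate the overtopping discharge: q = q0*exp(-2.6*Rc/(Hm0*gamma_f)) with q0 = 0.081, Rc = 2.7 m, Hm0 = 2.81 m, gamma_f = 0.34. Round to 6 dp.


q = q0 * exp(-2.6 * Rc / (Hm0 * gamma_f))
Exponent = -2.6 * 2.7 / (2.81 * 0.34)
= -2.6 * 2.7 / 0.9554
= -7.347708
exp(-7.347708) = 0.000644
q = 0.081 * 0.000644
q = 0.000052 m^3/s/m

0.000052


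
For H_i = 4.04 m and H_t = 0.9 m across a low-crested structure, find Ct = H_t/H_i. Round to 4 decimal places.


Ct = H_t / H_i
Ct = 0.9 / 4.04
Ct = 0.2228

0.2228


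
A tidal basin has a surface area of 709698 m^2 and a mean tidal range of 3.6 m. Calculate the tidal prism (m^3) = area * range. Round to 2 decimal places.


Tidal prism = Area * Tidal range
P = 709698 * 3.6
P = 2554912.80 m^3

2554912.80


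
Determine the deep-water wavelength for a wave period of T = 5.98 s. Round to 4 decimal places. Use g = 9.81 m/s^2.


L0 = g * T^2 / (2 * pi)
L0 = 9.81 * 5.98^2 / (2 * pi)
L0 = 9.81 * 35.7604 / 6.28319
L0 = 350.8095 / 6.28319
L0 = 55.8331 m

55.8331


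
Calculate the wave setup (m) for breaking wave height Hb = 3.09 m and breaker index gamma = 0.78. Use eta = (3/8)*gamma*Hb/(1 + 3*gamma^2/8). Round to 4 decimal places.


eta = (3/8) * gamma * Hb / (1 + 3*gamma^2/8)
Numerator = (3/8) * 0.78 * 3.09 = 0.903825
Denominator = 1 + 3*0.78^2/8 = 1 + 0.228150 = 1.228150
eta = 0.903825 / 1.228150
eta = 0.7359 m

0.7359


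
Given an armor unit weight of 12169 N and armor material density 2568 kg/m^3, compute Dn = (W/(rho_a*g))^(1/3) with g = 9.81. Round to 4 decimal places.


V = W / (rho_a * g)
V = 12169 / (2568 * 9.81)
V = 12169 / 25192.08
V = 0.483049 m^3
Dn = V^(1/3) = 0.483049^(1/3)
Dn = 0.7846 m

0.7846


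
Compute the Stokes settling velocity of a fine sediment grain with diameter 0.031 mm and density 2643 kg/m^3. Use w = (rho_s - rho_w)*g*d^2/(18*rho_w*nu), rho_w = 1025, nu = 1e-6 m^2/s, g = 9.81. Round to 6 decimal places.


w = (rho_s - rho_w) * g * d^2 / (18 * rho_w * nu)
d = 0.031 mm = 0.000031 m
rho_s - rho_w = 2643 - 1025 = 1618
Numerator = 1618 * 9.81 * (0.000031)^2 = 0.000015253549
Denominator = 18 * 1025 * 1e-6 = 0.018450
w = 0.000827 m/s

0.000827


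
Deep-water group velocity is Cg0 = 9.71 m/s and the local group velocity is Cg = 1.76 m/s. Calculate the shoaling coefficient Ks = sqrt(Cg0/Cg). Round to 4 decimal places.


Ks = sqrt(Cg0 / Cg)
Ks = sqrt(9.71 / 1.76)
Ks = sqrt(5.5170)
Ks = 2.3488

2.3488


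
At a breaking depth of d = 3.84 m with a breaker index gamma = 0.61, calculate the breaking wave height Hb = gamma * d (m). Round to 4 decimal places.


Hb = gamma * d
Hb = 0.61 * 3.84
Hb = 2.3424 m

2.3424


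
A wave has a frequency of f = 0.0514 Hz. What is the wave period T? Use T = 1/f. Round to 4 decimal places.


T = 1 / f
T = 1 / 0.0514
T = 19.4553 s

19.4553


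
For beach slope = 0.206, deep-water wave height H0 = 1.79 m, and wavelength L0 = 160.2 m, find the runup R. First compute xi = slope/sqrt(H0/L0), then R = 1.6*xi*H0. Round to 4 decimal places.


xi = slope / sqrt(H0/L0)
H0/L0 = 1.79/160.2 = 0.011174
sqrt(0.011174) = 0.105705
xi = 0.206 / 0.105705 = 1.948821
R = 1.6 * xi * H0 = 1.6 * 1.948821 * 1.79
R = 5.5814 m

5.5814


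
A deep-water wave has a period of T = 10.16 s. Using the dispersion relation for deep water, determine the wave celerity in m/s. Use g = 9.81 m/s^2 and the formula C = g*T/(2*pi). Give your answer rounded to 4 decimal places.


We use the deep-water celerity formula:
C = g * T / (2 * pi)
C = 9.81 * 10.16 / (2 * 3.14159...)
C = 99.669600 / 6.283185
C = 15.8629 m/s

15.8629


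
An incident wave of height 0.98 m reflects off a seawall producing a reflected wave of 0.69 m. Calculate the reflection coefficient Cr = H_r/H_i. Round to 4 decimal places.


Cr = H_r / H_i
Cr = 0.69 / 0.98
Cr = 0.7041

0.7041


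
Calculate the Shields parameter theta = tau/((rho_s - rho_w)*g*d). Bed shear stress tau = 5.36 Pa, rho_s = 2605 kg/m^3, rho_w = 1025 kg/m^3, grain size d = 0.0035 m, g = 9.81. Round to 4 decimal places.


theta = tau / ((rho_s - rho_w) * g * d)
rho_s - rho_w = 2605 - 1025 = 1580
Denominator = 1580 * 9.81 * 0.0035 = 54.249300
theta = 5.36 / 54.249300
theta = 0.0988

0.0988


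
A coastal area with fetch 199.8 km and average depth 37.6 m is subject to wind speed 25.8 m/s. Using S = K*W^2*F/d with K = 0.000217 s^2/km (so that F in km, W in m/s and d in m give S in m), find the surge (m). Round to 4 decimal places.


S = K * W^2 * F / d
W^2 = 25.8^2 = 665.64
S = 0.000217 * 665.64 * 199.8 / 37.6
Numerator = 0.000217 * 665.64 * 199.8 = 28.859887
S = 28.859887 / 37.6 = 0.7676 m

0.7676


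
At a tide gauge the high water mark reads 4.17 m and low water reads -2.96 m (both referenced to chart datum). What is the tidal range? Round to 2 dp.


Tidal range = High water - Low water
Tidal range = 4.17 - (-2.96)
Tidal range = 7.13 m

7.13


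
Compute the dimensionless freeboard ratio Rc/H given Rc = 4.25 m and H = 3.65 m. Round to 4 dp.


Relative freeboard = Rc / H
= 4.25 / 3.65
= 1.1644

1.1644


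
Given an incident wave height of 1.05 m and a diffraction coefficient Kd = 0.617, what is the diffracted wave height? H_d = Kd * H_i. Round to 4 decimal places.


H_d = Kd * H_i
H_d = 0.617 * 1.05
H_d = 0.6479 m

0.6479


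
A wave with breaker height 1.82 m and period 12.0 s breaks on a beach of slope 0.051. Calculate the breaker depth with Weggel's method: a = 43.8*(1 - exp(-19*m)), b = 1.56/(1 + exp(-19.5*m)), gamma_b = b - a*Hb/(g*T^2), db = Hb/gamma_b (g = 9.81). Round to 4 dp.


a = 43.8 * (1 - exp(-19 * m))
exp(-19 * 0.051) = exp(-0.9690) = 0.379462
a = 43.8 * (1 - 0.379462) = 27.179551
b = 1.56 / (1 + exp(-19.5 * m))
exp(-19.5 * 0.051) = exp(-0.9945) = 0.369908
b = 1.56 / (1 + 0.369908) = 1.138762
Hb / (g * T^2) = 1.82 / (9.81 * 12.0^2) = 1.82 / 1412.6400 = 0.00128837
gamma_b = b - a * Hb/(g*T^2) = 1.138762 - 27.179551 * 0.00128837 = 1.103745
db = Hb / gamma_b = 1.82 / 1.103745
db = 1.6489 m

1.6489


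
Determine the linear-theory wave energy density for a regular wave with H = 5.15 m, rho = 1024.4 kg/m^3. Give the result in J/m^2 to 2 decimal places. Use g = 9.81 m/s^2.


E = (1/8) * rho * g * H^2
E = (1/8) * 1024.4 * 9.81 * 5.15^2
E = 0.125 * 1024.4 * 9.81 * 26.5225
E = 33316.78 J/m^2

33316.78


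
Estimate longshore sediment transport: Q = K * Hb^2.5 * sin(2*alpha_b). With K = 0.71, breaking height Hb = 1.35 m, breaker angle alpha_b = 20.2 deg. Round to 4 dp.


Q = K * Hb^2.5 * sin(2 * alpha_b)
Hb^2.5 = 1.35^2.5 = 2.117554
sin(2 * 20.2) = sin(40.4) = 0.648120
Q = 0.71 * 2.117554 * 0.648120
Q = 0.9744 m^3/s

0.9744


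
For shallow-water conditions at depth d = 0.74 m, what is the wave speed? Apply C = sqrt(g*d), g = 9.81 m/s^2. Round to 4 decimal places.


Using the shallow-water approximation:
C = sqrt(g * d) = sqrt(9.81 * 0.74)
C = sqrt(7.2594)
C = 2.6943 m/s

2.6943


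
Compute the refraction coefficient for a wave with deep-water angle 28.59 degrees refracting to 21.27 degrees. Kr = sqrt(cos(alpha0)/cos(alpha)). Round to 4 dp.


Kr = sqrt(cos(alpha0) / cos(alpha))
cos(28.59) = 0.878067
cos(21.27) = 0.931881
Kr = sqrt(0.878067 / 0.931881)
Kr = sqrt(0.942251)
Kr = 0.9707

0.9707


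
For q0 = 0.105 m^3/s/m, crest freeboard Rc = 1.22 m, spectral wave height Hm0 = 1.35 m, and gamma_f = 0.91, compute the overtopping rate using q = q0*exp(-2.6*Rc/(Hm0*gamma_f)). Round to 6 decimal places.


q = q0 * exp(-2.6 * Rc / (Hm0 * gamma_f))
Exponent = -2.6 * 1.22 / (1.35 * 0.91)
= -2.6 * 1.22 / 1.2285
= -2.582011
exp(-2.582011) = 0.075622
q = 0.105 * 0.075622
q = 0.007940 m^3/s/m

0.007940


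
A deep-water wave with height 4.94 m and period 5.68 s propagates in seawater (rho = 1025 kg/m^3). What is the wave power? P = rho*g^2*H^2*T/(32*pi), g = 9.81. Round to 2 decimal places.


P = rho * g^2 * H^2 * T / (32 * pi)
P = 1025 * 9.81^2 * 4.94^2 * 5.68 / (32 * pi)
P = 1025 * 96.2361 * 24.4036 * 5.68 / 100.53096
P = 136007.94 W/m

136007.94


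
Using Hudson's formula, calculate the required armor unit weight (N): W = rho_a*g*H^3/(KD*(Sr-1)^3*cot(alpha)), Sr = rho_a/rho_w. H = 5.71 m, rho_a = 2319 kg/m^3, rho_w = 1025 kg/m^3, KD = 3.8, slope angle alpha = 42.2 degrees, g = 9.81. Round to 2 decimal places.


Sr = rho_a / rho_w = 2319 / 1025 = 2.262439
(Sr - 1) = 1.262439
(Sr - 1)^3 = 2.012015
cot(42.2) = 1 / tan(42.2) = 1 / 0.906745 = 1.102846
Numerator = 2319 * 9.81 * 5.71^3 = 4235240.5369
Denominator = 3.8 * 2.012015 * 1.102846 = 8.431985
W = 4235240.5369 / 8.431985
W = 502282.73 N

502282.73


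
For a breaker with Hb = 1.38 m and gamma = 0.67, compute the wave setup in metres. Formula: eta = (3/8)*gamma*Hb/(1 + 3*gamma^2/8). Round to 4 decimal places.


eta = (3/8) * gamma * Hb / (1 + 3*gamma^2/8)
Numerator = (3/8) * 0.67 * 1.38 = 0.346725
Denominator = 1 + 3*0.67^2/8 = 1 + 0.168338 = 1.168338
eta = 0.346725 / 1.168338
eta = 0.2968 m

0.2968


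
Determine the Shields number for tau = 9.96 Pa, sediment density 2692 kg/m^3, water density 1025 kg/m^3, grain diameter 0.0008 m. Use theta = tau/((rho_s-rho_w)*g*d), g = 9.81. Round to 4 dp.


theta = tau / ((rho_s - rho_w) * g * d)
rho_s - rho_w = 2692 - 1025 = 1667
Denominator = 1667 * 9.81 * 0.0008 = 13.082616
theta = 9.96 / 13.082616
theta = 0.7613

0.7613


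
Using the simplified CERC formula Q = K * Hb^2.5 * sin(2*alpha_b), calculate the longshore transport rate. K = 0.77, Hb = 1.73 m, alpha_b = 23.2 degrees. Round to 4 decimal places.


Q = K * Hb^2.5 * sin(2 * alpha_b)
Hb^2.5 = 1.73^2.5 = 3.936545
sin(2 * 23.2) = sin(46.4) = 0.724172
Q = 0.77 * 3.936545 * 0.724172
Q = 2.1951 m^3/s

2.1951


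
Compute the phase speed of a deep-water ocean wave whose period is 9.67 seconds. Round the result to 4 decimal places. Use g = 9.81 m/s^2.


We use the deep-water celerity formula:
C = g * T / (2 * pi)
C = 9.81 * 9.67 / (2 * 3.14159...)
C = 94.862700 / 6.283185
C = 15.0979 m/s

15.0979


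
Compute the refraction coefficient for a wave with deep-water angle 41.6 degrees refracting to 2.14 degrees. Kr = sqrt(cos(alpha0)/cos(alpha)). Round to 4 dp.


Kr = sqrt(cos(alpha0) / cos(alpha))
cos(41.6) = 0.747798
cos(2.14) = 0.999303
Kr = sqrt(0.747798 / 0.999303)
Kr = sqrt(0.748320)
Kr = 0.8651

0.8651


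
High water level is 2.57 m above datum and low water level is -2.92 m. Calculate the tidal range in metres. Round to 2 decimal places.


Tidal range = High water - Low water
Tidal range = 2.57 - (-2.92)
Tidal range = 5.49 m

5.49


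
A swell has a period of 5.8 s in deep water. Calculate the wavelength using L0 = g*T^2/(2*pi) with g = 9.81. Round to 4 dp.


L0 = g * T^2 / (2 * pi)
L0 = 9.81 * 5.8^2 / (2 * pi)
L0 = 9.81 * 33.6400 / 6.28319
L0 = 330.0084 / 6.28319
L0 = 52.5225 m

52.5225


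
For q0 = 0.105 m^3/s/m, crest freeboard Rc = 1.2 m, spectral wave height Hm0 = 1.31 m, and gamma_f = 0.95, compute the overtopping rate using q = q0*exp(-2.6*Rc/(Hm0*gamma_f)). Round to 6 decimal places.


q = q0 * exp(-2.6 * Rc / (Hm0 * gamma_f))
Exponent = -2.6 * 1.2 / (1.31 * 0.95)
= -2.6 * 1.2 / 1.2445
= -2.507031
exp(-2.507031) = 0.081510
q = 0.105 * 0.081510
q = 0.008559 m^3/s/m

0.008559


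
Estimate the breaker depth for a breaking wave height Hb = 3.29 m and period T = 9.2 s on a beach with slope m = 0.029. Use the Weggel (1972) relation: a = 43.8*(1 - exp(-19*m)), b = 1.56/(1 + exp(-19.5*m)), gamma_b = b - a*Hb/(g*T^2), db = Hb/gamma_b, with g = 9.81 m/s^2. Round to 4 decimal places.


a = 43.8 * (1 - exp(-19 * m))
exp(-19 * 0.029) = exp(-0.5510) = 0.576373
a = 43.8 * (1 - 0.576373) = 18.554856
b = 1.56 / (1 + exp(-19.5 * m))
exp(-19.5 * 0.029) = exp(-0.5655) = 0.568076
b = 1.56 / (1 + 0.568076) = 0.994850
Hb / (g * T^2) = 3.29 / (9.81 * 9.2^2) = 3.29 / 830.3184 = 0.00396234
gamma_b = b - a * Hb/(g*T^2) = 0.994850 - 18.554856 * 0.00396234 = 0.921329
db = Hb / gamma_b = 3.29 / 0.921329
db = 3.5709 m

3.5709


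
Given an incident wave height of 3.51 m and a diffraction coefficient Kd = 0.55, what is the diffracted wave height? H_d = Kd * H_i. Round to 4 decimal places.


H_d = Kd * H_i
H_d = 0.55 * 3.51
H_d = 1.9305 m

1.9305


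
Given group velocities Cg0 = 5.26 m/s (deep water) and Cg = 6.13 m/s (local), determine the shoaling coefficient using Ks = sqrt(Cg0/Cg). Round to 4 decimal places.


Ks = sqrt(Cg0 / Cg)
Ks = sqrt(5.26 / 6.13)
Ks = sqrt(0.8581)
Ks = 0.9263

0.9263


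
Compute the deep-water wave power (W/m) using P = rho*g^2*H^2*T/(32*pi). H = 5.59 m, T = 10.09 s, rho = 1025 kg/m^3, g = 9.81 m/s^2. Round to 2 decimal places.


P = rho * g^2 * H^2 * T / (32 * pi)
P = 1025 * 9.81^2 * 5.59^2 * 10.09 / (32 * pi)
P = 1025 * 96.2361 * 31.2481 * 10.09 / 100.53096
P = 309369.01 W/m

309369.01


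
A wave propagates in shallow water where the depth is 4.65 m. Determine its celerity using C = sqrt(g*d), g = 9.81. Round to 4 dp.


Using the shallow-water approximation:
C = sqrt(g * d) = sqrt(9.81 * 4.65)
C = sqrt(45.6165)
C = 6.7540 m/s

6.7540


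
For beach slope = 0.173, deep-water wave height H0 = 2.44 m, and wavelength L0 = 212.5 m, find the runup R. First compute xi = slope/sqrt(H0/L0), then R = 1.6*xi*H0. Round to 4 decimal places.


xi = slope / sqrt(H0/L0)
H0/L0 = 2.44/212.5 = 0.011482
sqrt(0.011482) = 0.107156
xi = 0.173 / 0.107156 = 1.614473
R = 1.6 * xi * H0 = 1.6 * 1.614473 * 2.44
R = 6.3029 m

6.3029


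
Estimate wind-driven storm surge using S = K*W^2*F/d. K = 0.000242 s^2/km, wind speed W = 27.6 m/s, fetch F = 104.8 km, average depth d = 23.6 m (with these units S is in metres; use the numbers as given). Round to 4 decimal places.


S = K * W^2 * F / d
W^2 = 27.6^2 = 761.76
S = 0.000242 * 761.76 * 104.8 / 23.6
Numerator = 0.000242 * 761.76 * 104.8 = 19.319452
S = 19.319452 / 23.6 = 0.8186 m

0.8186


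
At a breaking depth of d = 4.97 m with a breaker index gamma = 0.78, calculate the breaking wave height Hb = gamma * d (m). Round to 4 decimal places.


Hb = gamma * d
Hb = 0.78 * 4.97
Hb = 3.8766 m

3.8766


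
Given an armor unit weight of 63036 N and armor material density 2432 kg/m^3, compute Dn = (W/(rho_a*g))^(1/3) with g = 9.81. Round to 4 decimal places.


V = W / (rho_a * g)
V = 63036 / (2432 * 9.81)
V = 63036 / 23857.92
V = 2.642141 m^3
Dn = V^(1/3) = 2.642141^(1/3)
Dn = 1.3825 m

1.3825


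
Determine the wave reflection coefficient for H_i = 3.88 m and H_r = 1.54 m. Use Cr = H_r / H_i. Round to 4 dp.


Cr = H_r / H_i
Cr = 1.54 / 3.88
Cr = 0.3969

0.3969


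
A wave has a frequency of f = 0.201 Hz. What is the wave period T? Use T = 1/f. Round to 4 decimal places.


T = 1 / f
T = 1 / 0.201
T = 4.9751 s

4.9751


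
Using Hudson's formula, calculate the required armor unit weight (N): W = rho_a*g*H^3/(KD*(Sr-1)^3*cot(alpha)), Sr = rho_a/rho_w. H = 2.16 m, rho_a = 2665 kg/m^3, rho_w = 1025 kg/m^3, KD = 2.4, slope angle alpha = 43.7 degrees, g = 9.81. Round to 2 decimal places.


Sr = rho_a / rho_w = 2665 / 1025 = 2.600000
(Sr - 1) = 1.600000
(Sr - 1)^3 = 4.096000
cot(43.7) = 1 / tan(43.7) = 1 / 0.955621 = 1.046440
Numerator = 2665 * 9.81 * 2.16^3 = 263467.7570
Denominator = 2.4 * 4.096000 * 1.046440 = 10.286926
W = 263467.7570 / 10.286926
W = 25611.90 N

25611.90


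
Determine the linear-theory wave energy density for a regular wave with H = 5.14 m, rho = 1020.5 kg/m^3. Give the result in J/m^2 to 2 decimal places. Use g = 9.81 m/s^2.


E = (1/8) * rho * g * H^2
E = (1/8) * 1020.5 * 9.81 * 5.14^2
E = 0.125 * 1020.5 * 9.81 * 26.4196
E = 33061.17 J/m^2

33061.17


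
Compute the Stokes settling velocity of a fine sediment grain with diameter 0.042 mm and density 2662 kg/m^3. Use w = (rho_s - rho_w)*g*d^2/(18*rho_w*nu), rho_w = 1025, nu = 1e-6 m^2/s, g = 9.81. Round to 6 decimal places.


w = (rho_s - rho_w) * g * d^2 / (18 * rho_w * nu)
d = 0.042 mm = 0.000042 m
rho_s - rho_w = 2662 - 1025 = 1637
Numerator = 1637 * 9.81 * (0.000042)^2 = 0.000028328023
Denominator = 18 * 1025 * 1e-6 = 0.018450
w = 0.001535 m/s

0.001535


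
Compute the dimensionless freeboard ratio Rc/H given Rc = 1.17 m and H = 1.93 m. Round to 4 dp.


Relative freeboard = Rc / H
= 1.17 / 1.93
= 0.6062

0.6062


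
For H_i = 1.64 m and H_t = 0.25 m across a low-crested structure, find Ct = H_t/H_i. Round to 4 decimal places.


Ct = H_t / H_i
Ct = 0.25 / 1.64
Ct = 0.1524

0.1524


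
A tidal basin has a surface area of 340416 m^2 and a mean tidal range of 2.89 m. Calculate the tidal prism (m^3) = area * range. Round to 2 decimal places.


Tidal prism = Area * Tidal range
P = 340416 * 2.89
P = 983802.24 m^3

983802.24


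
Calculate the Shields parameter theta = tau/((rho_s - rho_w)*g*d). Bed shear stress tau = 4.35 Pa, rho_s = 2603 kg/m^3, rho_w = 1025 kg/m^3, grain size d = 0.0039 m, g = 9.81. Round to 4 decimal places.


theta = tau / ((rho_s - rho_w) * g * d)
rho_s - rho_w = 2603 - 1025 = 1578
Denominator = 1578 * 9.81 * 0.0039 = 60.372702
theta = 4.35 / 60.372702
theta = 0.0721

0.0721


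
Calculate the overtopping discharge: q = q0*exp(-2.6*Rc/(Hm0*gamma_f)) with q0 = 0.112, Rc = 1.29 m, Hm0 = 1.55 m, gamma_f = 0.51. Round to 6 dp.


q = q0 * exp(-2.6 * Rc / (Hm0 * gamma_f))
Exponent = -2.6 * 1.29 / (1.55 * 0.51)
= -2.6 * 1.29 / 0.7905
= -4.242884
exp(-4.242884) = 0.014366
q = 0.112 * 0.014366
q = 0.001609 m^3/s/m

0.001609


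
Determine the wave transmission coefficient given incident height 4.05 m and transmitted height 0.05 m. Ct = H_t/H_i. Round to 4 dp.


Ct = H_t / H_i
Ct = 0.05 / 4.05
Ct = 0.0123

0.0123


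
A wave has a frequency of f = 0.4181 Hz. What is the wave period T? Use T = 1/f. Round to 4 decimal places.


T = 1 / f
T = 1 / 0.4181
T = 2.3918 s

2.3918


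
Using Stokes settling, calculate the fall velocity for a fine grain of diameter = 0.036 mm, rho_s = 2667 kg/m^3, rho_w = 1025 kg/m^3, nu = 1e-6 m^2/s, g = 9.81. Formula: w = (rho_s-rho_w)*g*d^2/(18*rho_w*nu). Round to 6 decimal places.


w = (rho_s - rho_w) * g * d^2 / (18 * rho_w * nu)
d = 0.036 mm = 0.000036 m
rho_s - rho_w = 2667 - 1025 = 1642
Numerator = 1642 * 9.81 * (0.000036)^2 = 0.000020875994
Denominator = 18 * 1025 * 1e-6 = 0.018450
w = 0.001131 m/s

0.001131


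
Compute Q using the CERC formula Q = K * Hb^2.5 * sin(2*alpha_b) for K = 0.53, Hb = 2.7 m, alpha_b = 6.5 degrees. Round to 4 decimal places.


Q = K * Hb^2.5 * sin(2 * alpha_b)
Hb^2.5 = 2.7^2.5 = 11.978692
sin(2 * 6.5) = sin(13.0) = 0.224951
Q = 0.53 * 11.978692 * 0.224951
Q = 1.4281 m^3/s

1.4281


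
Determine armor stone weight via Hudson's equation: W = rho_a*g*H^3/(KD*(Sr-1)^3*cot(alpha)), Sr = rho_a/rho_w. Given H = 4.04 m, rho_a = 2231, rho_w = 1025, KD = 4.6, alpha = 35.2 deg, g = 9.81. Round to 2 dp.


Sr = rho_a / rho_w = 2231 / 1025 = 2.176585
(Sr - 1) = 1.176585
(Sr - 1)^3 = 1.628810
cot(35.2) = 1 / tan(35.2) = 1 / 0.705422 = 1.417590
Numerator = 2231 * 9.81 * 4.04^3 = 1443153.9852
Denominator = 4.6 * 1.628810 * 1.417590 = 10.621330
W = 1443153.9852 / 10.621330
W = 135873.19 N

135873.19


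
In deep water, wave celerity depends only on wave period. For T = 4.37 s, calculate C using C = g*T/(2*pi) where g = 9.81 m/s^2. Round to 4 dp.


We use the deep-water celerity formula:
C = g * T / (2 * pi)
C = 9.81 * 4.37 / (2 * 3.14159...)
C = 42.869700 / 6.283185
C = 6.8229 m/s

6.8229


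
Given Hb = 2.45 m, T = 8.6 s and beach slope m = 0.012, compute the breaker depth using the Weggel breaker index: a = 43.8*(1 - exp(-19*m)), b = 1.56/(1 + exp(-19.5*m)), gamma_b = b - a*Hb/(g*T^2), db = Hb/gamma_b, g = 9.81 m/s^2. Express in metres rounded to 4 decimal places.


a = 43.8 * (1 - exp(-19 * m))
exp(-19 * 0.012) = exp(-0.2280) = 0.796124
a = 43.8 * (1 - 0.796124) = 8.929757
b = 1.56 / (1 + exp(-19.5 * m))
exp(-19.5 * 0.012) = exp(-0.2340) = 0.791362
b = 1.56 / (1 + 0.791362) = 0.870846
Hb / (g * T^2) = 2.45 / (9.81 * 8.6^2) = 2.45 / 725.5476 = 0.00337676
gamma_b = b - a * Hb/(g*T^2) = 0.870846 - 8.929757 * 0.00337676 = 0.840692
db = Hb / gamma_b = 2.45 / 0.840692
db = 2.9143 m

2.9143


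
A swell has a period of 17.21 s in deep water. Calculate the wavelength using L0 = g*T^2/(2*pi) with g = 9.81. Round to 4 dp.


L0 = g * T^2 / (2 * pi)
L0 = 9.81 * 17.21^2 / (2 * pi)
L0 = 9.81 * 296.1841 / 6.28319
L0 = 2905.5660 / 6.28319
L0 = 462.4352 m

462.4352


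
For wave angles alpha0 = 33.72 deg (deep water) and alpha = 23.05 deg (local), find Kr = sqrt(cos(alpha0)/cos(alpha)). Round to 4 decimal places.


Kr = sqrt(cos(alpha0) / cos(alpha))
cos(33.72) = 0.831760
cos(23.05) = 0.920164
Kr = sqrt(0.831760 / 0.920164)
Kr = sqrt(0.903927)
Kr = 0.9508

0.9508


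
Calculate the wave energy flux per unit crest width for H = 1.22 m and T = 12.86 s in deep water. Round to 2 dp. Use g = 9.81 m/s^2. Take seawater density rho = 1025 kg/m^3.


P = rho * g^2 * H^2 * T / (32 * pi)
P = 1025 * 9.81^2 * 1.22^2 * 12.86 / (32 * pi)
P = 1025 * 96.2361 * 1.4884 * 12.86 / 100.53096
P = 18781.17 W/m

18781.17


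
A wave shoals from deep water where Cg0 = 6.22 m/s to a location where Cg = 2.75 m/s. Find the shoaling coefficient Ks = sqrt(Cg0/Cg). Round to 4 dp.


Ks = sqrt(Cg0 / Cg)
Ks = sqrt(6.22 / 2.75)
Ks = sqrt(2.2618)
Ks = 1.5039

1.5039


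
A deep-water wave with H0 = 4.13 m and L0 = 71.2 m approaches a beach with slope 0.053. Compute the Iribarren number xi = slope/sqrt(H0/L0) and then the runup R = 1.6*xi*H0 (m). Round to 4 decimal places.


xi = slope / sqrt(H0/L0)
H0/L0 = 4.13/71.2 = 0.058006
sqrt(0.058006) = 0.240844
xi = 0.053 / 0.240844 = 0.220060
R = 1.6 * xi * H0 = 1.6 * 0.220060 * 4.13
R = 1.4542 m

1.4542


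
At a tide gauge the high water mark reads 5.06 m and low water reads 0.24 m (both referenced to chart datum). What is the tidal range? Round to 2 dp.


Tidal range = High water - Low water
Tidal range = 5.06 - (0.24)
Tidal range = 4.82 m

4.82


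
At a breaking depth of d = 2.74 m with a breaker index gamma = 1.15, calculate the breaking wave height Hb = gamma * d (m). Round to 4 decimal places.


Hb = gamma * d
Hb = 1.15 * 2.74
Hb = 3.1510 m

3.1510


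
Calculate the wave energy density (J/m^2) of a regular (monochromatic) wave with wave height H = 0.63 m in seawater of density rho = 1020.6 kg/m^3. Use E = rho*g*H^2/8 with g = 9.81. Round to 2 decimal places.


E = (1/8) * rho * g * H^2
E = (1/8) * 1020.6 * 9.81 * 0.63^2
E = 0.125 * 1020.6 * 9.81 * 0.3969
E = 496.72 J/m^2

496.72


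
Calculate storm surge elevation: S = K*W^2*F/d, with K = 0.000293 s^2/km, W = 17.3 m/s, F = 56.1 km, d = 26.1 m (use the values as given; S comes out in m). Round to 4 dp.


S = K * W^2 * F / d
W^2 = 17.3^2 = 299.29
S = 0.000293 * 299.29 * 56.1 / 26.1
Numerator = 0.000293 * 299.29 * 56.1 = 4.919520
S = 4.919520 / 26.1 = 0.1885 m

0.1885


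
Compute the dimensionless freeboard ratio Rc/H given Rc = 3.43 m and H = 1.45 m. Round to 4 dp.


Relative freeboard = Rc / H
= 3.43 / 1.45
= 2.3655

2.3655


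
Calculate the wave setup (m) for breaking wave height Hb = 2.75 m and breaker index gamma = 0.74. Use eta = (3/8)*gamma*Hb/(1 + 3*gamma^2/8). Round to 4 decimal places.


eta = (3/8) * gamma * Hb / (1 + 3*gamma^2/8)
Numerator = (3/8) * 0.74 * 2.75 = 0.763125
Denominator = 1 + 3*0.74^2/8 = 1 + 0.205350 = 1.205350
eta = 0.763125 / 1.205350
eta = 0.6331 m

0.6331


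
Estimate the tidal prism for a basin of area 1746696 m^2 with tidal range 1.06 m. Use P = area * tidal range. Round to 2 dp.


Tidal prism = Area * Tidal range
P = 1746696 * 1.06
P = 1851497.76 m^3

1851497.76


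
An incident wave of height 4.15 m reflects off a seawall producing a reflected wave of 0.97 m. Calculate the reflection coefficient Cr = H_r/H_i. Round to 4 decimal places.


Cr = H_r / H_i
Cr = 0.97 / 4.15
Cr = 0.2337

0.2337


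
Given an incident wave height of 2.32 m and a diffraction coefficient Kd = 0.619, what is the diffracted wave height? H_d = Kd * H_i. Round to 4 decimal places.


H_d = Kd * H_i
H_d = 0.619 * 2.32
H_d = 1.4361 m

1.4361


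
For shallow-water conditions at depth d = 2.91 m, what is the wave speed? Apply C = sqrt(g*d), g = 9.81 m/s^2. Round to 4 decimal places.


Using the shallow-water approximation:
C = sqrt(g * d) = sqrt(9.81 * 2.91)
C = sqrt(28.5471)
C = 5.3429 m/s

5.3429


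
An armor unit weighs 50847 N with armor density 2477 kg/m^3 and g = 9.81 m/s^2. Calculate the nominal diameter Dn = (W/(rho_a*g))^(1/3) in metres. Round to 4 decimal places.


V = W / (rho_a * g)
V = 50847 / (2477 * 9.81)
V = 50847 / 24299.37
V = 2.092523 m^3
Dn = V^(1/3) = 2.092523^(1/3)
Dn = 1.2791 m

1.2791


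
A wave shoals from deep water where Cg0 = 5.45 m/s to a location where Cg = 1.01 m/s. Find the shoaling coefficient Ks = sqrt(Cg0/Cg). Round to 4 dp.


Ks = sqrt(Cg0 / Cg)
Ks = sqrt(5.45 / 1.01)
Ks = sqrt(5.3960)
Ks = 2.3229

2.3229


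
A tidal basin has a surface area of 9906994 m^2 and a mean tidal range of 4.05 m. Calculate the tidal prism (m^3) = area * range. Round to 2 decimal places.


Tidal prism = Area * Tidal range
P = 9906994 * 4.05
P = 40123325.70 m^3

40123325.70


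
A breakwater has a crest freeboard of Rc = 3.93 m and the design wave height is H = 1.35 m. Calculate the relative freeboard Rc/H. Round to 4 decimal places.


Relative freeboard = Rc / H
= 3.93 / 1.35
= 2.9111

2.9111


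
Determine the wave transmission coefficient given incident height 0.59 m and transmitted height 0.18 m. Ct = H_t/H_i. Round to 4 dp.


Ct = H_t / H_i
Ct = 0.18 / 0.59
Ct = 0.3051

0.3051


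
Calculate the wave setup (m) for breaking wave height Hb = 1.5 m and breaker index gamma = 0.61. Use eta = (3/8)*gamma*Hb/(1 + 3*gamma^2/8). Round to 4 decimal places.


eta = (3/8) * gamma * Hb / (1 + 3*gamma^2/8)
Numerator = (3/8) * 0.61 * 1.5 = 0.343125
Denominator = 1 + 3*0.61^2/8 = 1 + 0.139538 = 1.139538
eta = 0.343125 / 1.139538
eta = 0.3011 m

0.3011


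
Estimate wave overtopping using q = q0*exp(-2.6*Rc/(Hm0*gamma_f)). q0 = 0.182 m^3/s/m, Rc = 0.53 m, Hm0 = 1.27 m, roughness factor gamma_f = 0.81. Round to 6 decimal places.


q = q0 * exp(-2.6 * Rc / (Hm0 * gamma_f))
Exponent = -2.6 * 0.53 / (1.27 * 0.81)
= -2.6 * 0.53 / 1.0287
= -1.339555
exp(-1.339555) = 0.261962
q = 0.182 * 0.261962
q = 0.047677 m^3/s/m

0.047677


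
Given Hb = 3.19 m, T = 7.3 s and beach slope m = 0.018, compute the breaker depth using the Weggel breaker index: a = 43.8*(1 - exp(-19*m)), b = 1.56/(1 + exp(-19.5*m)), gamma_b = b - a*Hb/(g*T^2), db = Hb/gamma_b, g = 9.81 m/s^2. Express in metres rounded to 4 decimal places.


a = 43.8 * (1 - exp(-19 * m))
exp(-19 * 0.018) = exp(-0.3420) = 0.710348
a = 43.8 * (1 - 0.710348) = 12.686749
b = 1.56 / (1 + exp(-19.5 * m))
exp(-19.5 * 0.018) = exp(-0.3510) = 0.703984
b = 1.56 / (1 + 0.703984) = 0.915502
Hb / (g * T^2) = 3.19 / (9.81 * 7.3^2) = 3.19 / 522.7749 = 0.00610205
gamma_b = b - a * Hb/(g*T^2) = 0.915502 - 12.686749 * 0.00610205 = 0.838086
db = Hb / gamma_b = 3.19 / 0.838086
db = 3.8063 m

3.8063


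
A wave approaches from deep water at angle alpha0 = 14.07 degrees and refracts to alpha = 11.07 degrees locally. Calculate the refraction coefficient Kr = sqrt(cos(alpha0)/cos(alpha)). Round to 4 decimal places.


Kr = sqrt(cos(alpha0) / cos(alpha))
cos(14.07) = 0.969999
cos(11.07) = 0.981393
Kr = sqrt(0.969999 / 0.981393)
Kr = sqrt(0.988390)
Kr = 0.9942

0.9942


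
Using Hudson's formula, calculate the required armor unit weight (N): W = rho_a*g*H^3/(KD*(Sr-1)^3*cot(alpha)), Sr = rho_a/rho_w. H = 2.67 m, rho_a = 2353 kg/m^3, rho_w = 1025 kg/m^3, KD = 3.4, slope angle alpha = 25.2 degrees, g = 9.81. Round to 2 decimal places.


Sr = rho_a / rho_w = 2353 / 1025 = 2.295610
(Sr - 1) = 1.295610
(Sr - 1)^3 = 2.174817
cot(25.2) = 1 / tan(25.2) = 1 / 0.470564 = 2.125108
Numerator = 2353 * 9.81 * 2.67^3 = 439364.2521
Denominator = 3.4 * 2.174817 * 2.125108 = 15.713849
W = 439364.2521 / 15.713849
W = 27960.32 N

27960.32


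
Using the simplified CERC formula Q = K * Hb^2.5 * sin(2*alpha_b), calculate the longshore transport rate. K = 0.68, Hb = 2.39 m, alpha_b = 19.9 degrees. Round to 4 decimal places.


Q = K * Hb^2.5 * sin(2 * alpha_b)
Hb^2.5 = 2.39^2.5 = 8.830692
sin(2 * 19.9) = sin(39.8) = 0.640110
Q = 0.68 * 8.830692 * 0.640110
Q = 3.8438 m^3/s

3.8438


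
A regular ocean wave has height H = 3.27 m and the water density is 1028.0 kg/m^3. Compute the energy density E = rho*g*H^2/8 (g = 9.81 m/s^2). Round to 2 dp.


E = (1/8) * rho * g * H^2
E = (1/8) * 1028.0 * 9.81 * 3.27^2
E = 0.125 * 1028.0 * 9.81 * 10.6929
E = 13479.31 J/m^2

13479.31


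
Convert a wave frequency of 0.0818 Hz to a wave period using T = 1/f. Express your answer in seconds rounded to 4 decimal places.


T = 1 / f
T = 1 / 0.0818
T = 12.2249 s

12.2249


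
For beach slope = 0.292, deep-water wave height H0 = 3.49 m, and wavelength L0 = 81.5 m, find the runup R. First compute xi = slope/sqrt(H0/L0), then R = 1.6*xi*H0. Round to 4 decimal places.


xi = slope / sqrt(H0/L0)
H0/L0 = 3.49/81.5 = 0.042822
sqrt(0.042822) = 0.206935
xi = 0.292 / 0.206935 = 1.411071
R = 1.6 * xi * H0 = 1.6 * 1.411071 * 3.49
R = 7.8794 m

7.8794


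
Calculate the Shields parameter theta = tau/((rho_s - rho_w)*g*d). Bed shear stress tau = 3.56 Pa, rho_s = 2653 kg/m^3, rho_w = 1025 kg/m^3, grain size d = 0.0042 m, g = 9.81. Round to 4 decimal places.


theta = tau / ((rho_s - rho_w) * g * d)
rho_s - rho_w = 2653 - 1025 = 1628
Denominator = 1628 * 9.81 * 0.0042 = 67.076856
theta = 3.56 / 67.076856
theta = 0.0531

0.0531


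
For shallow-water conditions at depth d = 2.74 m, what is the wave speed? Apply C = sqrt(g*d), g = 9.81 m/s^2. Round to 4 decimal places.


Using the shallow-water approximation:
C = sqrt(g * d) = sqrt(9.81 * 2.74)
C = sqrt(26.8794)
C = 5.1845 m/s

5.1845


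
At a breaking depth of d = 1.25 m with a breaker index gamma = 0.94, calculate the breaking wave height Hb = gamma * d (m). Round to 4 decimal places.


Hb = gamma * d
Hb = 0.94 * 1.25
Hb = 1.1750 m

1.1750


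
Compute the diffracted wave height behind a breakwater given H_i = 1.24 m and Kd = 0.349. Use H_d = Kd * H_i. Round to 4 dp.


H_d = Kd * H_i
H_d = 0.349 * 1.24
H_d = 0.4328 m

0.4328


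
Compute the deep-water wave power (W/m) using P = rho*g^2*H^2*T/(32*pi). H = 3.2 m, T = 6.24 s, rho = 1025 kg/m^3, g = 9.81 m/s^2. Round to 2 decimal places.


P = rho * g^2 * H^2 * T / (32 * pi)
P = 1025 * 9.81^2 * 3.2^2 * 6.24 / (32 * pi)
P = 1025 * 96.2361 * 10.2400 * 6.24 / 100.53096
P = 62696.97 W/m

62696.97


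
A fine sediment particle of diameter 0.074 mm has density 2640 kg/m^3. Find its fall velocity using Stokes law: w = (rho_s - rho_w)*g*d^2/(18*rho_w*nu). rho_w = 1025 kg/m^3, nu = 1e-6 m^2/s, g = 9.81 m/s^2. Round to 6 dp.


w = (rho_s - rho_w) * g * d^2 / (18 * rho_w * nu)
d = 0.074 mm = 0.000074 m
rho_s - rho_w = 2640 - 1025 = 1615
Numerator = 1615 * 9.81 * (0.000074)^2 = 0.000086757089
Denominator = 18 * 1025 * 1e-6 = 0.018450
w = 0.004702 m/s

0.004702


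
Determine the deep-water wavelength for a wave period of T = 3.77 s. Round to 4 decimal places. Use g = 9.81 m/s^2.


L0 = g * T^2 / (2 * pi)
L0 = 9.81 * 3.77^2 / (2 * pi)
L0 = 9.81 * 14.2129 / 6.28319
L0 = 139.4285 / 6.28319
L0 = 22.1907 m

22.1907


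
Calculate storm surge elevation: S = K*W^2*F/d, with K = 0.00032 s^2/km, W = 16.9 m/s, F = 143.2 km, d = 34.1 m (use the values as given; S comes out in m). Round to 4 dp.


S = K * W^2 * F / d
W^2 = 16.9^2 = 285.61
S = 0.00032 * 285.61 * 143.2 / 34.1
Numerator = 0.00032 * 285.61 * 143.2 = 13.087793
S = 13.087793 / 34.1 = 0.3838 m

0.3838
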